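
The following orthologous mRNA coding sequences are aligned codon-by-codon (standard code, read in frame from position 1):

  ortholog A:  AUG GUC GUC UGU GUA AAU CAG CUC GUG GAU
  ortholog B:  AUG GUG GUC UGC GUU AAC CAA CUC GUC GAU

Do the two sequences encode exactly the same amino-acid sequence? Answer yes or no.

yes

Codon 1: AUG Met / AUG Met — identical.
Codon 2: GUC Val / GUG Val — synonymous.
Codon 3: GUC Val / GUC Val — identical.
Codon 4: UGU Cys / UGC Cys — synonymous.
Codon 5: GUA Val / GUU Val — synonymous.
Codon 6: AAU Asn / AAC Asn — synonymous.
Codon 7: CAG Gln / CAA Gln — synonymous.
Codon 8: CUC Leu / CUC Leu — identical.
Codon 9: GUG Val / GUC Val — synonymous.
Codon 10: GAU Asp / GAU Asp — identical.
Nonsynonymous differences: 0 → same protein.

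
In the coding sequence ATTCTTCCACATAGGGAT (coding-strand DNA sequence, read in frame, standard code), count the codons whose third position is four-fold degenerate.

2

Codon 1 ATT (Ile): third position 3-fold.
Codon 2 CTT (Leu): third position 4-fold.
Codon 3 CCA (Pro): third position 4-fold.
Codon 4 CAT (His): third position 2-fold.
Codon 5 AGG (Arg): third position 2-fold.
Codon 6 GAT (Asp): third position 2-fold.
Four-fold degenerate third positions: 2.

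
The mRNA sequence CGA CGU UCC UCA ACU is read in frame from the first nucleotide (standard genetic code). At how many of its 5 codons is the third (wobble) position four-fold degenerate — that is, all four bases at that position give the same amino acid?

Codon 1 CGA (Arg): third position 4-fold.
Codon 2 CGU (Arg): third position 4-fold.
Codon 3 UCC (Ser): third position 4-fold.
Codon 4 UCA (Ser): third position 4-fold.
Codon 5 ACU (Thr): third position 4-fold.
Four-fold degenerate third positions: 5.

5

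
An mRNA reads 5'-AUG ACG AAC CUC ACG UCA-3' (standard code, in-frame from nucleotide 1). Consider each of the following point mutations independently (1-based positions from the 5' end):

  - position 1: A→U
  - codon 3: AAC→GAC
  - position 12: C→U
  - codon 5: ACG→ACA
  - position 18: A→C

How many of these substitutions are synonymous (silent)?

Codon 1: AUG (Met) → UUG (Leu) — missense.
Codon 3: AAC (Asn) → GAC (Asp) — missense.
Codon 4: CUC (Leu) → CUU (Leu) — synonymous.
Codon 5: ACG (Thr) → ACA (Thr) — synonymous.
Codon 6: UCA (Ser) → UCC (Ser) — synonymous.
Synonymous: 3 of 5.

3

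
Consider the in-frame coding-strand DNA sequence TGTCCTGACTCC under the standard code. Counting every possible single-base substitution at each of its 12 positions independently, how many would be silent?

8

Codon 1 (TGT, Cys): 1 synonymous substitution.
Codon 2 (CCT, Pro): 3 synonymous substitutions.
Codon 3 (GAC, Asp): 1 synonymous substitution.
Codon 4 (TCC, Ser): 3 synonymous substitutions.
Total: 1 + 3 + 1 + 3 = 8.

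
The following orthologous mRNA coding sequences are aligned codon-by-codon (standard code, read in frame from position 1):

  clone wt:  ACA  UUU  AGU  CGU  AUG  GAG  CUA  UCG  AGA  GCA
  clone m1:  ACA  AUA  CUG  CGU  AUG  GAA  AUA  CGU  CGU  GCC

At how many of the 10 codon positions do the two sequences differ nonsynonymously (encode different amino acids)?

4

Codon 1: ACA Thr / ACA Thr — identical.
Codon 2: UUU Phe / AUA Ile — nonsynonymous.
Codon 3: AGU Ser / CUG Leu — nonsynonymous.
Codon 4: CGU Arg / CGU Arg — identical.
Codon 5: AUG Met / AUG Met — identical.
Codon 6: GAG Glu / GAA Glu — synonymous.
Codon 7: CUA Leu / AUA Ile — nonsynonymous.
Codon 8: UCG Ser / CGU Arg — nonsynonymous.
Codon 9: AGA Arg / CGU Arg — synonymous.
Codon 10: GCA Ala / GCC Ala — synonymous.
Nonsynonymous differences: 4.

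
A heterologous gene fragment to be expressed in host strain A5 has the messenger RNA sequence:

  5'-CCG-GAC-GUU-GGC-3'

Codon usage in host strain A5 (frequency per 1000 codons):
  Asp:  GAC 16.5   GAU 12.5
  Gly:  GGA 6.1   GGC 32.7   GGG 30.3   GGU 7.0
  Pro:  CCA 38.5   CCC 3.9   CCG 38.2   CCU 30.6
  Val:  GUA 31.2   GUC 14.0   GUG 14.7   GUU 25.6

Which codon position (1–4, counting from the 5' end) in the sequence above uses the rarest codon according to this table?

2

Codon 1 CCG (Pro): 38.2 per 1000.
Codon 2 GAC (Asp): 16.5 per 1000.
Codon 3 GUU (Val): 25.6 per 1000.
Codon 4 GGC (Gly): 32.7 per 1000.
Lowest frequency is 16.5 at codon 2.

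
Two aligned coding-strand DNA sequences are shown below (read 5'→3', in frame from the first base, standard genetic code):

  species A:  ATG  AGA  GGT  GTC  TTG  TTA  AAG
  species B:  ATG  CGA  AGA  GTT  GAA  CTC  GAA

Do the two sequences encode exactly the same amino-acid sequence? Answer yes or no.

Codon 1: ATG Met / ATG Met — identical.
Codon 2: AGA Arg / CGA Arg — synonymous.
Codon 3: GGT Gly / AGA Arg — nonsynonymous.
Codon 4: GTC Val / GTT Val — synonymous.
Codon 5: TTG Leu / GAA Glu — nonsynonymous.
Codon 6: TTA Leu / CTC Leu — synonymous.
Codon 7: AAG Lys / GAA Glu — nonsynonymous.
Nonsynonymous differences: 3 → different protein.

no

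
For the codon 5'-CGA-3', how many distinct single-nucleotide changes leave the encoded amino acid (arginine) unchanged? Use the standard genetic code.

4

Position 1: AGA → 1 synonymous.
Position 2: none → 0 synonymous.
Position 3: CGT, CGC, CGG → 3 synonymous.
Total: 1 + 0 + 3 = 4.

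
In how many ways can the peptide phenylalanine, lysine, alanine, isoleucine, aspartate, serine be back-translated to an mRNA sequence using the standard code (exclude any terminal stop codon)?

Phe: 2 codons.
Lys: 2 codons.
Ala: 4 codons.
Ile: 3 codons.
Asp: 2 codons.
Ser: 6 codons.
2 × 2 × 4 × 3 × 2 × 6 = 576.

576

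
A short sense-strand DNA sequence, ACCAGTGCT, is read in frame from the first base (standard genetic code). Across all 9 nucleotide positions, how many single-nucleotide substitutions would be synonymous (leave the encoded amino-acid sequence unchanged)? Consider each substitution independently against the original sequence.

7

Codon 1 (ACC, Thr): 3 synonymous substitutions.
Codon 2 (AGT, Ser): 1 synonymous substitution.
Codon 3 (GCT, Ala): 3 synonymous substitutions.
Total: 3 + 1 + 3 = 7.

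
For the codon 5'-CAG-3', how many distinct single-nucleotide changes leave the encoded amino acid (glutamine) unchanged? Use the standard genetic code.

1

Position 1: none → 0 synonymous.
Position 2: none → 0 synonymous.
Position 3: CAA → 1 synonymous.
Total: 0 + 0 + 1 = 1.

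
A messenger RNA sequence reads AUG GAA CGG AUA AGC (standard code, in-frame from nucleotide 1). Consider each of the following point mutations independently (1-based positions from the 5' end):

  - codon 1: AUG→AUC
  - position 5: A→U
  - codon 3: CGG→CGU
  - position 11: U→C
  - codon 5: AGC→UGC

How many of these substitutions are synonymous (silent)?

Codon 1: AUG (Met) → AUC (Ile) — missense.
Codon 2: GAA (Glu) → GUA (Val) — missense.
Codon 3: CGG (Arg) → CGU (Arg) — synonymous.
Codon 4: AUA (Ile) → ACA (Thr) — missense.
Codon 5: AGC (Ser) → UGC (Cys) — missense.
Synonymous: 1 of 5.

1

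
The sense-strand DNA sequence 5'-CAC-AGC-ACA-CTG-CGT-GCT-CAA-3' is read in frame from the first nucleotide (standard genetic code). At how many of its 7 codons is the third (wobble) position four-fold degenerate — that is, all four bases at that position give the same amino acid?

4

Codon 1 CAC (His): third position 2-fold.
Codon 2 AGC (Ser): third position 2-fold.
Codon 3 ACA (Thr): third position 4-fold.
Codon 4 CTG (Leu): third position 4-fold.
Codon 5 CGT (Arg): third position 4-fold.
Codon 6 GCT (Ala): third position 4-fold.
Codon 7 CAA (Gln): third position 2-fold.
Four-fold degenerate third positions: 4.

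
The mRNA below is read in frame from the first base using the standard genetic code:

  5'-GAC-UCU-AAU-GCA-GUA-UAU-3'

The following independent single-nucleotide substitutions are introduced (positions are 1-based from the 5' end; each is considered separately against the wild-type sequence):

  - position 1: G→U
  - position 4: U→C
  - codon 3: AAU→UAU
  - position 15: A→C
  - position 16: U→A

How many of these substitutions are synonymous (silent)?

Codon 1: GAC (Asp) → UAC (Tyr) — missense.
Codon 2: UCU (Ser) → CCU (Pro) — missense.
Codon 3: AAU (Asn) → UAU (Tyr) — missense.
Codon 5: GUA (Val) → GUC (Val) — synonymous.
Codon 6: UAU (Tyr) → AAU (Asn) — missense.
Synonymous: 1 of 5.

1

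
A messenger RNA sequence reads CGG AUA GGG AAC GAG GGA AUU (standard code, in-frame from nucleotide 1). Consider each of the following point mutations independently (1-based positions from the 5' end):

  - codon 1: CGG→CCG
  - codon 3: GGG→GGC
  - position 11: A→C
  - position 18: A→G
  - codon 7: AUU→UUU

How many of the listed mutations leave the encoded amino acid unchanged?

2

Codon 1: CGG (Arg) → CCG (Pro) — missense.
Codon 3: GGG (Gly) → GGC (Gly) — synonymous.
Codon 4: AAC (Asn) → ACC (Thr) — missense.
Codon 6: GGA (Gly) → GGG (Gly) — synonymous.
Codon 7: AUU (Ile) → UUU (Phe) — missense.
Synonymous: 2 of 5.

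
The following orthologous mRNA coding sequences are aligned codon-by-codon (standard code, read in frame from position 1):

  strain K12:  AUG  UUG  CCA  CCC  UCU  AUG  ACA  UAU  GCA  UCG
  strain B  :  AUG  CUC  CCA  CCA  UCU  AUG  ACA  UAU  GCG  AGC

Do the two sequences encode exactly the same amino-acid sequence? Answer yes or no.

Codon 1: AUG Met / AUG Met — identical.
Codon 2: UUG Leu / CUC Leu — synonymous.
Codon 3: CCA Pro / CCA Pro — identical.
Codon 4: CCC Pro / CCA Pro — synonymous.
Codon 5: UCU Ser / UCU Ser — identical.
Codon 6: AUG Met / AUG Met — identical.
Codon 7: ACA Thr / ACA Thr — identical.
Codon 8: UAU Tyr / UAU Tyr — identical.
Codon 9: GCA Ala / GCG Ala — synonymous.
Codon 10: UCG Ser / AGC Ser — synonymous.
Nonsynonymous differences: 0 → same protein.

yes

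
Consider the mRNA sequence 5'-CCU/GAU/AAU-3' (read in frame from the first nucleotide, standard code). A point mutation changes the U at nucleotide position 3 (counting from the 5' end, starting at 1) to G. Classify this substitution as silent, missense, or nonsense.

Position 3 falls in codon 1: CCU → Pro.
After the substitution the codon is CCG → Pro.
Both encode Pro, so the change is synonymous.

silent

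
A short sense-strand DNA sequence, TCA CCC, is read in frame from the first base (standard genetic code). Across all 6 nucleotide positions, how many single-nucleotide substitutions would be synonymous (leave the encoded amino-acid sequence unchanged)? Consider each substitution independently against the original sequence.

6

Codon 1 (TCA, Ser): 3 synonymous substitutions.
Codon 2 (CCC, Pro): 3 synonymous substitutions.
Total: 3 + 3 = 6.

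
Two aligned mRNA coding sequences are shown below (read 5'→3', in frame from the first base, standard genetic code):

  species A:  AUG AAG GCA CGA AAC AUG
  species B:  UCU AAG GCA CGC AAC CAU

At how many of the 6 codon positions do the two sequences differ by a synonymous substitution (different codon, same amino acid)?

1

Codon 1: AUG Met / UCU Ser — nonsynonymous.
Codon 2: AAG Lys / AAG Lys — identical.
Codon 3: GCA Ala / GCA Ala — identical.
Codon 4: CGA Arg / CGC Arg — synonymous.
Codon 5: AAC Asn / AAC Asn — identical.
Codon 6: AUG Met / CAU His — nonsynonymous.
Synonymous differences: 1.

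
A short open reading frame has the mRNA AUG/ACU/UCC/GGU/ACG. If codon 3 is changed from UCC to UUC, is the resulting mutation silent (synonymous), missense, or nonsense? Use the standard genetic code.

Position 8 falls in codon 3: UCC → Ser.
After the substitution the codon is UUC → Phe.
Ser ≠ Phe, so this is a missense mutation.

missense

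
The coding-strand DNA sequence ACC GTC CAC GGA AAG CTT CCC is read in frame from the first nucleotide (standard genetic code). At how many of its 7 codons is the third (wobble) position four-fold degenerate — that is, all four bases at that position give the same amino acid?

Codon 1 ACC (Thr): third position 4-fold.
Codon 2 GTC (Val): third position 4-fold.
Codon 3 CAC (His): third position 2-fold.
Codon 4 GGA (Gly): third position 4-fold.
Codon 5 AAG (Lys): third position 2-fold.
Codon 6 CTT (Leu): third position 4-fold.
Codon 7 CCC (Pro): third position 4-fold.
Four-fold degenerate third positions: 5.

5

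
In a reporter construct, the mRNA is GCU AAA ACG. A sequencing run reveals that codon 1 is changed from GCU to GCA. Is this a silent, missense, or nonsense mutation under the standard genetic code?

silent

Position 3 falls in codon 1: GCU → Ala.
After the substitution the codon is GCA → Ala.
Both encode Ala, so the change is synonymous.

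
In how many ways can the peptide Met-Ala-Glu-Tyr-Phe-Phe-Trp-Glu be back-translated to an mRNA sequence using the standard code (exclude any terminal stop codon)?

128

Met: 1 codon.
Ala: 4 codons.
Glu: 2 codons.
Tyr: 2 codons.
Phe: 2 codons.
Phe: 2 codons.
Trp: 1 codon.
Glu: 2 codons.
1 × 4 × 2 × 2 × 2 × 2 × 1 × 2 = 128.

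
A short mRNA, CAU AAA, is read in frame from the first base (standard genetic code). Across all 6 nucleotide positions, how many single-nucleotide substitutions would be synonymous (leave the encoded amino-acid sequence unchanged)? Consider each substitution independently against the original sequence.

2

Codon 1 (CAU, His): 1 synonymous substitution.
Codon 2 (AAA, Lys): 1 synonymous substitution.
Total: 1 + 1 = 2.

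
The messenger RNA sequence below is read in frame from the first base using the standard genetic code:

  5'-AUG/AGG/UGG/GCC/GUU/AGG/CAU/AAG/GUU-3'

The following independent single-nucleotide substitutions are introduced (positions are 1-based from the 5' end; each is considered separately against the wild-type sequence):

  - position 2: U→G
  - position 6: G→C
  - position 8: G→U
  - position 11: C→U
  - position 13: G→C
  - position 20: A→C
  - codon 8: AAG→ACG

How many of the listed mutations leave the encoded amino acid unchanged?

Codon 1: AUG (Met) → AGG (Arg) — missense.
Codon 2: AGG (Arg) → AGC (Ser) — missense.
Codon 3: UGG (Trp) → UUG (Leu) — missense.
Codon 4: GCC (Ala) → GUC (Val) — missense.
Codon 5: GUU (Val) → CUU (Leu) — missense.
Codon 7: CAU (His) → CCU (Pro) — missense.
Codon 8: AAG (Lys) → ACG (Thr) — missense.
Synonymous: 0 of 7.

0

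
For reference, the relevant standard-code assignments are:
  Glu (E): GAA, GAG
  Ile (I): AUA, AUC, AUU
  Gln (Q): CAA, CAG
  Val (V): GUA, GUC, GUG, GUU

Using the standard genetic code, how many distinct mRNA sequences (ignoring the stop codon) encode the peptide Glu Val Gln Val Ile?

Glu: 2 codons.
Val: 4 codons.
Gln: 2 codons.
Val: 4 codons.
Ile: 3 codons.
2 × 4 × 2 × 4 × 3 = 192.

192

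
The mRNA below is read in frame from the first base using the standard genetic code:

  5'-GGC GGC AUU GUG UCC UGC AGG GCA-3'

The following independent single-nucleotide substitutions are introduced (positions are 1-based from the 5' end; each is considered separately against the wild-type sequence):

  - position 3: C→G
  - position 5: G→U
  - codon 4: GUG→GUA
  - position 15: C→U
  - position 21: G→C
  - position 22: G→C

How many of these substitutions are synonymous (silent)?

Codon 1: GGC (Gly) → GGG (Gly) — synonymous.
Codon 2: GGC (Gly) → GUC (Val) — missense.
Codon 4: GUG (Val) → GUA (Val) — synonymous.
Codon 5: UCC (Ser) → UCU (Ser) — synonymous.
Codon 7: AGG (Arg) → AGC (Ser) — missense.
Codon 8: GCA (Ala) → CCA (Pro) — missense.
Synonymous: 3 of 6.

3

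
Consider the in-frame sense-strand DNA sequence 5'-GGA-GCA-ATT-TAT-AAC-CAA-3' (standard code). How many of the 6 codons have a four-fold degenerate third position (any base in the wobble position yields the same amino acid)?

Codon 1 GGA (Gly): third position 4-fold.
Codon 2 GCA (Ala): third position 4-fold.
Codon 3 ATT (Ile): third position 3-fold.
Codon 4 TAT (Tyr): third position 2-fold.
Codon 5 AAC (Asn): third position 2-fold.
Codon 6 CAA (Gln): third position 2-fold.
Four-fold degenerate third positions: 2.

2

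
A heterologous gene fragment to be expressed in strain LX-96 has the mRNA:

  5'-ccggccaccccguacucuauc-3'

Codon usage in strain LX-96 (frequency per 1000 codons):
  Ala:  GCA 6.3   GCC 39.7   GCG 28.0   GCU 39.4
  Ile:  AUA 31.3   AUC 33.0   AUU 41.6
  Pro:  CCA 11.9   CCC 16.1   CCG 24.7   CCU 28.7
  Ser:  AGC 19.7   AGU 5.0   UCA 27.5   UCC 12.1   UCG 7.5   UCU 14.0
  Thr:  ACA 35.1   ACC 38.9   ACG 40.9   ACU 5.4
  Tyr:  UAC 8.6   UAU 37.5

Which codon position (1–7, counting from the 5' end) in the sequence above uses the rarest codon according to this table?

Codon 1 CCG (Pro): 24.7 per 1000.
Codon 2 GCC (Ala): 39.7 per 1000.
Codon 3 ACC (Thr): 38.9 per 1000.
Codon 4 CCG (Pro): 24.7 per 1000.
Codon 5 UAC (Tyr): 8.6 per 1000.
Codon 6 UCU (Ser): 14.0 per 1000.
Codon 7 AUC (Ile): 33.0 per 1000.
Lowest frequency is 8.6 at codon 5.

5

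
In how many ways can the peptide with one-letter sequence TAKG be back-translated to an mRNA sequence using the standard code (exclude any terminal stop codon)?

Thr: 4 codons.
Ala: 4 codons.
Lys: 2 codons.
Gly: 4 codons.
4 × 4 × 2 × 4 = 128.

128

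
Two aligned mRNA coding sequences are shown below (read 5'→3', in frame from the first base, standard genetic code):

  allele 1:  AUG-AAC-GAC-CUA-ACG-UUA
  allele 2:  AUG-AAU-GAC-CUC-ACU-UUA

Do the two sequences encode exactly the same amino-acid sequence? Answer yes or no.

Codon 1: AUG Met / AUG Met — identical.
Codon 2: AAC Asn / AAU Asn — synonymous.
Codon 3: GAC Asp / GAC Asp — identical.
Codon 4: CUA Leu / CUC Leu — synonymous.
Codon 5: ACG Thr / ACU Thr — synonymous.
Codon 6: UUA Leu / UUA Leu — identical.
Nonsynonymous differences: 0 → same protein.

yes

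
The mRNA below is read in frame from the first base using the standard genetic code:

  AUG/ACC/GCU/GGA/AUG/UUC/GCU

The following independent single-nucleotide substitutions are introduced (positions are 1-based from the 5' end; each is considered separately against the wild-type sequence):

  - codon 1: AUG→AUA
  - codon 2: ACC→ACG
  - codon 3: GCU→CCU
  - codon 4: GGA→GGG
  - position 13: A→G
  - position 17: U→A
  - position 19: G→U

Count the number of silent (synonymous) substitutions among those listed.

2

Codon 1: AUG (Met) → AUA (Ile) — missense.
Codon 2: ACC (Thr) → ACG (Thr) — synonymous.
Codon 3: GCU (Ala) → CCU (Pro) — missense.
Codon 4: GGA (Gly) → GGG (Gly) — synonymous.
Codon 5: AUG (Met) → GUG (Val) — missense.
Codon 6: UUC (Phe) → UAC (Tyr) — missense.
Codon 7: GCU (Ala) → UCU (Ser) — missense.
Synonymous: 2 of 7.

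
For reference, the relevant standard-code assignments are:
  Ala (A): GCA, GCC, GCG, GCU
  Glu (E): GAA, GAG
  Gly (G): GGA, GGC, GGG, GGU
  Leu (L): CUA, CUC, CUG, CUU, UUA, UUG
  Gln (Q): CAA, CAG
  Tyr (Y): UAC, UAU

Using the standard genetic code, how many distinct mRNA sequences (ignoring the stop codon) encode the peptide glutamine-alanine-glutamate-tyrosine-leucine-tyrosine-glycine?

1536

Gln: 2 codons.
Ala: 4 codons.
Glu: 2 codons.
Tyr: 2 codons.
Leu: 6 codons.
Tyr: 2 codons.
Gly: 4 codons.
2 × 4 × 2 × 2 × 6 × 2 × 4 = 1536.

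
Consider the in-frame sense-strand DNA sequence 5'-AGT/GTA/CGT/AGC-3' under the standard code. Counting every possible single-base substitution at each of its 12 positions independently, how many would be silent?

Codon 1 (AGT, Ser): 1 synonymous substitution.
Codon 2 (GTA, Val): 3 synonymous substitutions.
Codon 3 (CGT, Arg): 3 synonymous substitutions.
Codon 4 (AGC, Ser): 1 synonymous substitution.
Total: 1 + 3 + 3 + 1 = 8.

8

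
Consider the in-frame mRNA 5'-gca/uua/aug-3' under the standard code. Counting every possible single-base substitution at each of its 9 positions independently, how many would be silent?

5

Codon 1 (GCA, Ala): 3 synonymous substitutions.
Codon 2 (UUA, Leu): 2 synonymous substitutions.
Codon 3 (AUG, Met): 0 synonymous substitutions.
Total: 3 + 2 + 0 = 5.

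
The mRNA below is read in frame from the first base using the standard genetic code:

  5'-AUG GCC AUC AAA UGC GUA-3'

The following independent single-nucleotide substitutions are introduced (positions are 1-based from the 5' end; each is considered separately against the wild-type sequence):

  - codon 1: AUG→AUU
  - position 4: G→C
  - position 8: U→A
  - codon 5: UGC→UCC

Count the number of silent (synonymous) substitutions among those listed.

0

Codon 1: AUG (Met) → AUU (Ile) — missense.
Codon 2: GCC (Ala) → CCC (Pro) — missense.
Codon 3: AUC (Ile) → AAC (Asn) — missense.
Codon 5: UGC (Cys) → UCC (Ser) — missense.
Synonymous: 0 of 4.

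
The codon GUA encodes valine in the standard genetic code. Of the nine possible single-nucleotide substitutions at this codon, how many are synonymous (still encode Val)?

Position 1: none → 0 synonymous.
Position 2: none → 0 synonymous.
Position 3: GUU, GUC, GUG → 3 synonymous.
Total: 0 + 0 + 3 = 3.

3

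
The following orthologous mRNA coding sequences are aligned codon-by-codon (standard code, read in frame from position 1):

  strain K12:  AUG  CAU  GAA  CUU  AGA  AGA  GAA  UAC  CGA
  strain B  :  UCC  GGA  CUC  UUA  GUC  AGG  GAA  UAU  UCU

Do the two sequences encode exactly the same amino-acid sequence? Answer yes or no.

no

Codon 1: AUG Met / UCC Ser — nonsynonymous.
Codon 2: CAU His / GGA Gly — nonsynonymous.
Codon 3: GAA Glu / CUC Leu — nonsynonymous.
Codon 4: CUU Leu / UUA Leu — synonymous.
Codon 5: AGA Arg / GUC Val — nonsynonymous.
Codon 6: AGA Arg / AGG Arg — synonymous.
Codon 7: GAA Glu / GAA Glu — identical.
Codon 8: UAC Tyr / UAU Tyr — synonymous.
Codon 9: CGA Arg / UCU Ser — nonsynonymous.
Nonsynonymous differences: 5 → different protein.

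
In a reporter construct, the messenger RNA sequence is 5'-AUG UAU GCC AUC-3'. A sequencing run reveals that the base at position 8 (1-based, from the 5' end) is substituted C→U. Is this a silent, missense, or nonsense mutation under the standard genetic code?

missense

Position 8 falls in codon 3: GCC → Ala.
After the substitution the codon is GUC → Val.
Ala ≠ Val, so this is a missense mutation.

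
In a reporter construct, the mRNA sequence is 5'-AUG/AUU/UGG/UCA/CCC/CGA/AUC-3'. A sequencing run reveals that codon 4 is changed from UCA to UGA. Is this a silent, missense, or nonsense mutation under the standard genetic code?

nonsense

Position 11 falls in codon 4: UCA → Ser.
After the substitution the codon is UGA → Stop.
The new codon is a stop codon, so this is a nonsense mutation.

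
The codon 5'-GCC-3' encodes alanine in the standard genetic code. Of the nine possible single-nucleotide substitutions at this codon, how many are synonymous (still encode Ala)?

3

Position 1: none → 0 synonymous.
Position 2: none → 0 synonymous.
Position 3: GCU, GCA, GCG → 3 synonymous.
Total: 0 + 0 + 3 = 3.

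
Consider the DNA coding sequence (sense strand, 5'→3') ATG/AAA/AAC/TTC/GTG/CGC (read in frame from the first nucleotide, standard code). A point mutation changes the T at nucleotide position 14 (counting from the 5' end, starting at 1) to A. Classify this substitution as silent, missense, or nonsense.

Position 14 falls in codon 5: GTG → Val.
After the substitution the codon is GAG → Glu.
Val ≠ Glu, so this is a missense mutation.

missense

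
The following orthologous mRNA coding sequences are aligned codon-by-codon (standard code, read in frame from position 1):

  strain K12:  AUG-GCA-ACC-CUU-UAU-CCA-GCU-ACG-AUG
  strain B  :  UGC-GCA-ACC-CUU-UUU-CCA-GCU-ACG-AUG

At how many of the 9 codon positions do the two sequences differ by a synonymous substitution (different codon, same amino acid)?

Codon 1: AUG Met / UGC Cys — nonsynonymous.
Codon 2: GCA Ala / GCA Ala — identical.
Codon 3: ACC Thr / ACC Thr — identical.
Codon 4: CUU Leu / CUU Leu — identical.
Codon 5: UAU Tyr / UUU Phe — nonsynonymous.
Codon 6: CCA Pro / CCA Pro — identical.
Codon 7: GCU Ala / GCU Ala — identical.
Codon 8: ACG Thr / ACG Thr — identical.
Codon 9: AUG Met / AUG Met — identical.
Synonymous differences: 0.

0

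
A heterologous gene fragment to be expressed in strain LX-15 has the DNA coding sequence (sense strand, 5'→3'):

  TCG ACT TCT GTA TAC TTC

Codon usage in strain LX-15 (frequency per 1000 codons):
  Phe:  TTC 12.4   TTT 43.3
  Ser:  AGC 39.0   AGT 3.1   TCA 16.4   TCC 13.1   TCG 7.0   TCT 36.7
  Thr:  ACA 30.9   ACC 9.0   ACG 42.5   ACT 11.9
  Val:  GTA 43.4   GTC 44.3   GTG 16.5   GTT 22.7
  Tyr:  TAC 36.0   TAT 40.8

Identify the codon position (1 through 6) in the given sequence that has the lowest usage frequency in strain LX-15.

1

Codon 1 TCG (Ser): 7.0 per 1000.
Codon 2 ACT (Thr): 11.9 per 1000.
Codon 3 TCT (Ser): 36.7 per 1000.
Codon 4 GTA (Val): 43.4 per 1000.
Codon 5 TAC (Tyr): 36.0 per 1000.
Codon 6 TTC (Phe): 12.4 per 1000.
Lowest frequency is 7.0 at codon 1.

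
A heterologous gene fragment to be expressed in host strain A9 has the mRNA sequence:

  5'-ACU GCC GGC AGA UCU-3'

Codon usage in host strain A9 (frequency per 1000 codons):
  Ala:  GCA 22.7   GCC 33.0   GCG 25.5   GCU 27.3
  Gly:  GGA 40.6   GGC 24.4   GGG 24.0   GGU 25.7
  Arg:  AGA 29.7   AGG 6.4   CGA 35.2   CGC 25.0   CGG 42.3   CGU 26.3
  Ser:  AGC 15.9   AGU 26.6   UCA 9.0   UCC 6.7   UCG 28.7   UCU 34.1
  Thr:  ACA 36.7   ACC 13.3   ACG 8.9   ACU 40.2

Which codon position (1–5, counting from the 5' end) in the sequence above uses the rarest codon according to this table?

3

Codon 1 ACU (Thr): 40.2 per 1000.
Codon 2 GCC (Ala): 33.0 per 1000.
Codon 3 GGC (Gly): 24.4 per 1000.
Codon 4 AGA (Arg): 29.7 per 1000.
Codon 5 UCU (Ser): 34.1 per 1000.
Lowest frequency is 24.4 at codon 3.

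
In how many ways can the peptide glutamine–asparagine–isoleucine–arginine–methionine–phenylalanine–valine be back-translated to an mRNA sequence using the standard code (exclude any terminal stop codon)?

Gln: 2 codons.
Asn: 2 codons.
Ile: 3 codons.
Arg: 6 codons.
Met: 1 codon.
Phe: 2 codons.
Val: 4 codons.
2 × 2 × 3 × 6 × 1 × 2 × 4 = 576.

576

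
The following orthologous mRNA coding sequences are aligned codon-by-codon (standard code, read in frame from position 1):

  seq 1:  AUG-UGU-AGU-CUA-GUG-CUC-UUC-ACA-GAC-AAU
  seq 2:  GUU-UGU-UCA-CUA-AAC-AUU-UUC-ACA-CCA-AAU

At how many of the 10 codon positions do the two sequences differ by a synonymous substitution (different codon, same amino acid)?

Codon 1: AUG Met / GUU Val — nonsynonymous.
Codon 2: UGU Cys / UGU Cys — identical.
Codon 3: AGU Ser / UCA Ser — synonymous.
Codon 4: CUA Leu / CUA Leu — identical.
Codon 5: GUG Val / AAC Asn — nonsynonymous.
Codon 6: CUC Leu / AUU Ile — nonsynonymous.
Codon 7: UUC Phe / UUC Phe — identical.
Codon 8: ACA Thr / ACA Thr — identical.
Codon 9: GAC Asp / CCA Pro — nonsynonymous.
Codon 10: AAU Asn / AAU Asn — identical.
Synonymous differences: 1.

1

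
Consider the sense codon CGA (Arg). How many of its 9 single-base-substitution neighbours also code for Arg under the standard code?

Position 1: AGA → 1 synonymous.
Position 2: none → 0 synonymous.
Position 3: CGU, CGC, CGG → 3 synonymous.
Total: 1 + 0 + 3 = 4.

4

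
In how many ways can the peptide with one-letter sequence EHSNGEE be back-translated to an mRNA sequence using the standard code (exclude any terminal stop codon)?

768

Glu: 2 codons.
His: 2 codons.
Ser: 6 codons.
Asn: 2 codons.
Gly: 4 codons.
Glu: 2 codons.
Glu: 2 codons.
2 × 2 × 6 × 2 × 4 × 2 × 2 = 768.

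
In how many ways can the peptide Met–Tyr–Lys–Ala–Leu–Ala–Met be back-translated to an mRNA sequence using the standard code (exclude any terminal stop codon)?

Met: 1 codon.
Tyr: 2 codons.
Lys: 2 codons.
Ala: 4 codons.
Leu: 6 codons.
Ala: 4 codons.
Met: 1 codon.
1 × 2 × 2 × 4 × 6 × 4 × 1 = 384.

384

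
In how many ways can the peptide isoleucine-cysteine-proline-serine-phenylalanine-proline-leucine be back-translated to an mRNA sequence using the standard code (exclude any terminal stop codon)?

6912

Ile: 3 codons.
Cys: 2 codons.
Pro: 4 codons.
Ser: 6 codons.
Phe: 2 codons.
Pro: 4 codons.
Leu: 6 codons.
3 × 2 × 4 × 6 × 2 × 4 × 6 = 6912.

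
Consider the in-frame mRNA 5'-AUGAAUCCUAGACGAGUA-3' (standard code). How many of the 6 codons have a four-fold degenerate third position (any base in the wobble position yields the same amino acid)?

3

Codon 1 AUG (Met): third position 1-fold.
Codon 2 AAU (Asn): third position 2-fold.
Codon 3 CCU (Pro): third position 4-fold.
Codon 4 AGA (Arg): third position 2-fold.
Codon 5 CGA (Arg): third position 4-fold.
Codon 6 GUA (Val): third position 4-fold.
Four-fold degenerate third positions: 3.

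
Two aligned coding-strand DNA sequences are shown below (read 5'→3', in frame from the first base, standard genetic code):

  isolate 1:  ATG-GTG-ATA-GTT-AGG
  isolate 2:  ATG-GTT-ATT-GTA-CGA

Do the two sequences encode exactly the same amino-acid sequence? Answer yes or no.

Codon 1: ATG Met / ATG Met — identical.
Codon 2: GTG Val / GTT Val — synonymous.
Codon 3: ATA Ile / ATT Ile — synonymous.
Codon 4: GTT Val / GTA Val — synonymous.
Codon 5: AGG Arg / CGA Arg — synonymous.
Nonsynonymous differences: 0 → same protein.

yes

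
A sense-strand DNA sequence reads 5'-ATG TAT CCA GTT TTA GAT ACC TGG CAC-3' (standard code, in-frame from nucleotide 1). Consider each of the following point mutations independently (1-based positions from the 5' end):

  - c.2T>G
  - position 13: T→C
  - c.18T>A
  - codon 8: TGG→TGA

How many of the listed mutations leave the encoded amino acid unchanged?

1

Codon 1: ATG (Met) → AGG (Arg) — missense.
Codon 5: TTA (Leu) → CTA (Leu) — synonymous.
Codon 6: GAT (Asp) → GAA (Glu) — missense.
Codon 8: TGG (Trp) → TGA (Stop) — nonsense.
Synonymous: 1 of 4.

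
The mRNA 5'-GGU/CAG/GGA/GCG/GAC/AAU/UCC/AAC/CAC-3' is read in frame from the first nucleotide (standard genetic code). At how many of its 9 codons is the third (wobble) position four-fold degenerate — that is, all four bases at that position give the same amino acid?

Codon 1 GGU (Gly): third position 4-fold.
Codon 2 CAG (Gln): third position 2-fold.
Codon 3 GGA (Gly): third position 4-fold.
Codon 4 GCG (Ala): third position 4-fold.
Codon 5 GAC (Asp): third position 2-fold.
Codon 6 AAU (Asn): third position 2-fold.
Codon 7 UCC (Ser): third position 4-fold.
Codon 8 AAC (Asn): third position 2-fold.
Codon 9 CAC (His): third position 2-fold.
Four-fold degenerate third positions: 4.

4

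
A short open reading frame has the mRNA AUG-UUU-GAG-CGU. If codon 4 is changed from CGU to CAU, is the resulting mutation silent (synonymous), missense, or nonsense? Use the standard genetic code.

missense

Position 11 falls in codon 4: CGU → Arg.
After the substitution the codon is CAU → His.
Arg ≠ His, so this is a missense mutation.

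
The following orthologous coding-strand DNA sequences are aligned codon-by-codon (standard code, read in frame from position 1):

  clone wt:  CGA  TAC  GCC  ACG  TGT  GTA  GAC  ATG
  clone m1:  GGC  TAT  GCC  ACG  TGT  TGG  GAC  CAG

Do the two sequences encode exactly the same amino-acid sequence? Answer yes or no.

Codon 1: CGA Arg / GGC Gly — nonsynonymous.
Codon 2: TAC Tyr / TAT Tyr — synonymous.
Codon 3: GCC Ala / GCC Ala — identical.
Codon 4: ACG Thr / ACG Thr — identical.
Codon 5: TGT Cys / TGT Cys — identical.
Codon 6: GTA Val / TGG Trp — nonsynonymous.
Codon 7: GAC Asp / GAC Asp — identical.
Codon 8: ATG Met / CAG Gln — nonsynonymous.
Nonsynonymous differences: 3 → different protein.

no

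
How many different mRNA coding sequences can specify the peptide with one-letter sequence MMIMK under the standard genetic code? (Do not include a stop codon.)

6

Met: 1 codon.
Met: 1 codon.
Ile: 3 codons.
Met: 1 codon.
Lys: 2 codons.
1 × 1 × 3 × 1 × 2 = 6.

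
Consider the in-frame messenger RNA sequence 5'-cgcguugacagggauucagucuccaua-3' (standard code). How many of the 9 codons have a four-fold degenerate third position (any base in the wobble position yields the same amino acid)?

Codon 1 CGC (Arg): third position 4-fold.
Codon 2 GUU (Val): third position 4-fold.
Codon 3 GAC (Asp): third position 2-fold.
Codon 4 AGG (Arg): third position 2-fold.
Codon 5 GAU (Asp): third position 2-fold.
Codon 6 UCA (Ser): third position 4-fold.
Codon 7 GUC (Val): third position 4-fold.
Codon 8 UCC (Ser): third position 4-fold.
Codon 9 AUA (Ile): third position 3-fold.
Four-fold degenerate third positions: 5.

5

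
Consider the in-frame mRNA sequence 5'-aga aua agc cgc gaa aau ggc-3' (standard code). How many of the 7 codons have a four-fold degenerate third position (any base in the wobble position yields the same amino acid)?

Codon 1 AGA (Arg): third position 2-fold.
Codon 2 AUA (Ile): third position 3-fold.
Codon 3 AGC (Ser): third position 2-fold.
Codon 4 CGC (Arg): third position 4-fold.
Codon 5 GAA (Glu): third position 2-fold.
Codon 6 AAU (Asn): third position 2-fold.
Codon 7 GGC (Gly): third position 4-fold.
Four-fold degenerate third positions: 2.

2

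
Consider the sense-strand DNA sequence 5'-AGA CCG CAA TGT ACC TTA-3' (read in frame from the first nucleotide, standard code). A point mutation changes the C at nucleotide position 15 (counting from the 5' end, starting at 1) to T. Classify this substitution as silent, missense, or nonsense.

Position 15 falls in codon 5: ACC → Thr.
After the substitution the codon is ACT → Thr.
Both encode Thr, so the change is synonymous.

silent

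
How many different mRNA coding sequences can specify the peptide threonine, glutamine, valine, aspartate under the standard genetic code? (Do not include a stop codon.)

64

Thr: 4 codons.
Gln: 2 codons.
Val: 4 codons.
Asp: 2 codons.
4 × 2 × 4 × 2 = 64.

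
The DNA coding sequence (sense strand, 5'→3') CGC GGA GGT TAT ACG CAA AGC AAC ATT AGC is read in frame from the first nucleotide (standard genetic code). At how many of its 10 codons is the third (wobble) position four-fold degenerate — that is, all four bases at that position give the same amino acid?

Codon 1 CGC (Arg): third position 4-fold.
Codon 2 GGA (Gly): third position 4-fold.
Codon 3 GGT (Gly): third position 4-fold.
Codon 4 TAT (Tyr): third position 2-fold.
Codon 5 ACG (Thr): third position 4-fold.
Codon 6 CAA (Gln): third position 2-fold.
Codon 7 AGC (Ser): third position 2-fold.
Codon 8 AAC (Asn): third position 2-fold.
Codon 9 ATT (Ile): third position 3-fold.
Codon 10 AGC (Ser): third position 2-fold.
Four-fold degenerate third positions: 4.

4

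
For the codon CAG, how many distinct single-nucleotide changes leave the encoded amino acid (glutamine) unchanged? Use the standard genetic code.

1

Position 1: none → 0 synonymous.
Position 2: none → 0 synonymous.
Position 3: CAA → 1 synonymous.
Total: 0 + 0 + 1 = 1.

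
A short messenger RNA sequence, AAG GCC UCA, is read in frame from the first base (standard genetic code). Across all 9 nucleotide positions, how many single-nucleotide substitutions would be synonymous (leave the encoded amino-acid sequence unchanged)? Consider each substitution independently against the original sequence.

Codon 1 (AAG, Lys): 1 synonymous substitution.
Codon 2 (GCC, Ala): 3 synonymous substitutions.
Codon 3 (UCA, Ser): 3 synonymous substitutions.
Total: 1 + 3 + 3 = 7.

7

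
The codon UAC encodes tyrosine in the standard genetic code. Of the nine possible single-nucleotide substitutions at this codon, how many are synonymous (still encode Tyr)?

1

Position 1: none → 0 synonymous.
Position 2: none → 0 synonymous.
Position 3: UAU → 1 synonymous.
Total: 0 + 0 + 1 = 1.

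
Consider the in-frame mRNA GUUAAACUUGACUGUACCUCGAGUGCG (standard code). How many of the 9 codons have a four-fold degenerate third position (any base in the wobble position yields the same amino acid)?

Codon 1 GUU (Val): third position 4-fold.
Codon 2 AAA (Lys): third position 2-fold.
Codon 3 CUU (Leu): third position 4-fold.
Codon 4 GAC (Asp): third position 2-fold.
Codon 5 UGU (Cys): third position 2-fold.
Codon 6 ACC (Thr): third position 4-fold.
Codon 7 UCG (Ser): third position 4-fold.
Codon 8 AGU (Ser): third position 2-fold.
Codon 9 GCG (Ala): third position 4-fold.
Four-fold degenerate third positions: 5.

5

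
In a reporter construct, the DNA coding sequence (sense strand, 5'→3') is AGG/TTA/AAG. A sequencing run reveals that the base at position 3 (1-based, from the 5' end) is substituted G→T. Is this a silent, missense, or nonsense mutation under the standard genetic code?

Position 3 falls in codon 1: AGG → Arg.
After the substitution the codon is AGT → Ser.
Arg ≠ Ser, so this is a missense mutation.

missense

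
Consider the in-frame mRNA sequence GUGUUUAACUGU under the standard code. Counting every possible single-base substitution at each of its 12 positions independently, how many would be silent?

Codon 1 (GUG, Val): 3 synonymous substitutions.
Codon 2 (UUU, Phe): 1 synonymous substitution.
Codon 3 (AAC, Asn): 1 synonymous substitution.
Codon 4 (UGU, Cys): 1 synonymous substitution.
Total: 3 + 1 + 1 + 1 = 6.

6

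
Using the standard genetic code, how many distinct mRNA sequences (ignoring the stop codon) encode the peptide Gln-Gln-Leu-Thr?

96

Gln: 2 codons.
Gln: 2 codons.
Leu: 6 codons.
Thr: 4 codons.
2 × 2 × 6 × 4 = 96.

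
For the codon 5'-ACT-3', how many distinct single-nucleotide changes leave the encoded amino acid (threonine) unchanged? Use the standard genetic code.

Position 1: none → 0 synonymous.
Position 2: none → 0 synonymous.
Position 3: ACC, ACA, ACG → 3 synonymous.
Total: 0 + 0 + 3 = 3.

3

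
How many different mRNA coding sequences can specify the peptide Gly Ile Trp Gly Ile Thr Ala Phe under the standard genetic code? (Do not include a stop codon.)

Gly: 4 codons.
Ile: 3 codons.
Trp: 1 codon.
Gly: 4 codons.
Ile: 3 codons.
Thr: 4 codons.
Ala: 4 codons.
Phe: 2 codons.
4 × 3 × 1 × 4 × 3 × 4 × 4 × 2 = 4608.

4608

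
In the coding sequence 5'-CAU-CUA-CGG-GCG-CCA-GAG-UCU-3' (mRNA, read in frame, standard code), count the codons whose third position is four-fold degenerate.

5

Codon 1 CAU (His): third position 2-fold.
Codon 2 CUA (Leu): third position 4-fold.
Codon 3 CGG (Arg): third position 4-fold.
Codon 4 GCG (Ala): third position 4-fold.
Codon 5 CCA (Pro): third position 4-fold.
Codon 6 GAG (Glu): third position 2-fold.
Codon 7 UCU (Ser): third position 4-fold.
Four-fold degenerate third positions: 5.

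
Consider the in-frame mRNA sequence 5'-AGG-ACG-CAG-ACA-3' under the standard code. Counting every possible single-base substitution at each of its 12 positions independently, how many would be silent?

Codon 1 (AGG, Arg): 2 synonymous substitutions.
Codon 2 (ACG, Thr): 3 synonymous substitutions.
Codon 3 (CAG, Gln): 1 synonymous substitution.
Codon 4 (ACA, Thr): 3 synonymous substitutions.
Total: 2 + 3 + 1 + 3 = 9.

9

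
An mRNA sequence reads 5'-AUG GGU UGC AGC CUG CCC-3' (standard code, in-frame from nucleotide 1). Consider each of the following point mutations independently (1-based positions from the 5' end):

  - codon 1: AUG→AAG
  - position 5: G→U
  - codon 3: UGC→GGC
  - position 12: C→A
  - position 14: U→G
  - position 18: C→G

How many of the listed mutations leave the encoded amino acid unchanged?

Codon 1: AUG (Met) → AAG (Lys) — missense.
Codon 2: GGU (Gly) → GUU (Val) — missense.
Codon 3: UGC (Cys) → GGC (Gly) — missense.
Codon 4: AGC (Ser) → AGA (Arg) — missense.
Codon 5: CUG (Leu) → CGG (Arg) — missense.
Codon 6: CCC (Pro) → CCG (Pro) — synonymous.
Synonymous: 1 of 6.

1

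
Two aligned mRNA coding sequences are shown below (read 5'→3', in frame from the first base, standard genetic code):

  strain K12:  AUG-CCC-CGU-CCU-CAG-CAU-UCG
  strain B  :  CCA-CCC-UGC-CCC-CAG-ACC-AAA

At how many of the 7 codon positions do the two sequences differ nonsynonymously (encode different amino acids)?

Codon 1: AUG Met / CCA Pro — nonsynonymous.
Codon 2: CCC Pro / CCC Pro — identical.
Codon 3: CGU Arg / UGC Cys — nonsynonymous.
Codon 4: CCU Pro / CCC Pro — synonymous.
Codon 5: CAG Gln / CAG Gln — identical.
Codon 6: CAU His / ACC Thr — nonsynonymous.
Codon 7: UCG Ser / AAA Lys — nonsynonymous.
Nonsynonymous differences: 4.

4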